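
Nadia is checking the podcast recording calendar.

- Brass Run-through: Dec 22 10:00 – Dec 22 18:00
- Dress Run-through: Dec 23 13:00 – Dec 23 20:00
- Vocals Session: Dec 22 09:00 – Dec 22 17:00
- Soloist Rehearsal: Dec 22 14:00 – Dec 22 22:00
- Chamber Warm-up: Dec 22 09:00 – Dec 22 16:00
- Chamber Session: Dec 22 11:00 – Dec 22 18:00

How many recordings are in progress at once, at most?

Sweep the timeline, counting +1 at each start and −1 at each end (ends before starts at a tie):
Dec 22 09:00 start Chamber Warm-up → 1
Dec 22 09:00 start Vocals Session → 2
Dec 22 10:00 start Brass Run-through → 3
Dec 22 11:00 start Chamber Session → 4
Dec 22 14:00 start Soloist Rehearsal → 5
Dec 22 16:00 end Chamber Warm-up → 4
Dec 22 17:00 end Vocals Session → 3
Dec 22 18:00 end Brass Run-through → 2
Dec 22 18:00 end Chamber Session → 1
Dec 22 22:00 end Soloist Rehearsal → 0
Dec 23 13:00 start Dress Run-through → 1
Dec 23 20:00 end Dress Run-through → 0
Peak is 5, at Dec 22 14:00 (Brass Run-through, Chamber Session, Chamber Warm-up, Soloist Rehearsal, Vocals Session).

5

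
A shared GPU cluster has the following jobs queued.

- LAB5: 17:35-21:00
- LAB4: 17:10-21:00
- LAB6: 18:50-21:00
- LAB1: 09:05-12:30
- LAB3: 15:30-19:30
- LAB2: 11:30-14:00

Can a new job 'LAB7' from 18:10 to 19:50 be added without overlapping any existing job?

LAB1: ends 12:30 at or before LAB7 starts 18:10 → clear.
LAB2: ends 14:00 at or before LAB7 starts 18:10 → clear.
LAB3: starts 15:30 before LAB7 ends 19:50, and ends 19:30 after LAB7 starts 18:10 → overlap.
LAB4: starts 17:10 before LAB7 ends 19:50, and ends 21:00 after LAB7 starts 18:10 → overlap.
LAB5: starts 17:35 before LAB7 ends 19:50, and ends 21:00 after LAB7 starts 18:10 → overlap.
LAB6: starts 18:50 before LAB7 ends 19:50, and ends 21:00 after LAB7 starts 18:10 → overlap.
LAB7 overlaps LAB3, LAB4, LAB5, LAB6.

No — it overlaps LAB3, LAB4, LAB5, LAB6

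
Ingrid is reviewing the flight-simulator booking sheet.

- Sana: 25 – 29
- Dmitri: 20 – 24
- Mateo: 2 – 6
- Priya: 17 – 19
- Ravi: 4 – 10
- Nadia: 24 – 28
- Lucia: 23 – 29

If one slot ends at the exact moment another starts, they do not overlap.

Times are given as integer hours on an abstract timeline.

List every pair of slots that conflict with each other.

Dmitri & Lucia, Lucia & Nadia, Lucia & Sana, Mateo & Ravi, Nadia & Sana

Two intervals overlap when each starts before the other ends.
Sorted by start: Mateo, Ravi, Priya, Dmitri, Lucia, Nadia, Sana.
Ravi starts before Mateo ends → Mateo and Ravi overlap.
Priya starts after Mateo ends; Mateo is clear from here.
Priya starts after Ravi ends; Ravi is clear from here.
Dmitri starts after Priya ends; Priya is clear from here.
Lucia starts before Dmitri ends → Dmitri and Lucia overlap.
Nadia starts exactly when Dmitri ends (back-to-back, no overlap); Dmitri is clear from here.
Nadia starts before Lucia ends → Lucia and Nadia overlap.
Sana starts before Lucia ends → Lucia and Sana overlap.
Sana starts before Nadia ends → Nadia and Sana overlap.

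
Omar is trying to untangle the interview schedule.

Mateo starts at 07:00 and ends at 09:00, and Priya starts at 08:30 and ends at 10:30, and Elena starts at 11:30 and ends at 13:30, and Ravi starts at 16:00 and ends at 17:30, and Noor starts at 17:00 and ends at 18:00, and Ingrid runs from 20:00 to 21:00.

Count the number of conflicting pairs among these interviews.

2

Check each pair: they overlap iff neither finishes before the other starts.
Sorted by start: Mateo, Priya, Elena, Ravi, Noor, Ingrid.
Priya starts before Mateo ends → Mateo and Priya overlap.
Elena starts after Mateo ends, so nothing later overlaps Mateo either.
Elena starts after Priya ends, so nothing later overlaps Priya either.
Ravi starts after Elena ends, so nothing later overlaps Elena either.
Noor starts before Ravi ends → Ravi and Noor overlap.
Ingrid starts after Ravi ends.
Ingrid starts after Noor ends.
Overlapping pairs: Mateo & Priya, Noor & Ravi — 2 in total.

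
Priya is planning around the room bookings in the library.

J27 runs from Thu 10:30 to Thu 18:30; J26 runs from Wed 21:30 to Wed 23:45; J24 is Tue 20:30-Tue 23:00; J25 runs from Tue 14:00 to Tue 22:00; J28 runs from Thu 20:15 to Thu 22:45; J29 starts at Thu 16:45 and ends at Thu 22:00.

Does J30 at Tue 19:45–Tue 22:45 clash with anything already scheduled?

Yes — it overlaps J24, J25

J25: starts Tue 14:00 before J30 ends Tue 22:45, and ends Tue 22:00 after J30 starts Tue 19:45 → overlap.
J24: starts Tue 20:30 before J30 ends Tue 22:45, and ends Tue 23:00 after J30 starts Tue 19:45 → overlap.
J26: starts Wed 21:30 at or after J30 ends Tue 22:45 → clear.
J27: starts Thu 10:30 at or after J30 ends Tue 22:45 → clear.
J29: starts Thu 16:45 at or after J30 ends Tue 22:45 → clear.
J28: starts Thu 20:15 at or after J30 ends Tue 22:45 → clear.
J30 overlaps J24, J25.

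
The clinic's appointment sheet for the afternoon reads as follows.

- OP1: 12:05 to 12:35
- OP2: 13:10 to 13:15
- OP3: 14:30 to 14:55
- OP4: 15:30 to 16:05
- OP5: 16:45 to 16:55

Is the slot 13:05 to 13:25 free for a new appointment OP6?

No — it overlaps OP2

OP1: ends 12:35 at or before OP6 starts 13:05 → clear.
OP2: starts 13:10 before OP6 ends 13:25, and ends 13:15 after OP6 starts 13:05 → overlap.
OP3: starts 14:30 at or after OP6 ends 13:25 → clear.
OP4: starts 15:30 at or after OP6 ends 13:25 → clear.
OP5: starts 16:45 at or after OP6 ends 13:25 → clear.
OP6 overlaps OP2.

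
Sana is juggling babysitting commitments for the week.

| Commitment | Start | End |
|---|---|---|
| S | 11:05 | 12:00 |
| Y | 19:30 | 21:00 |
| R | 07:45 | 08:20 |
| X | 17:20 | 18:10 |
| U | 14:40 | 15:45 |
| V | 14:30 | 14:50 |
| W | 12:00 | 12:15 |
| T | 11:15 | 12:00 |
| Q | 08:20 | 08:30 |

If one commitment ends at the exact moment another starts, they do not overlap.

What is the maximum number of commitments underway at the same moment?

Sweep the timeline, counting +1 at each start and −1 at each end (ends before starts at a tie):
07:45 start R → 1
08:20 end R → 0
08:20 start Q → 1
08:30 end Q → 0
11:05 start S → 1
11:15 start T → 2
12:00 end S → 1
12:00 end T → 0
12:00 start W → 1
12:15 end W → 0
14:30 start V → 1
14:40 start U → 2
14:50 end V → 1
15:45 end U → 0
17:20 start X → 1
18:10 end X → 0
19:30 start Y → 1
21:00 end Y → 0
Peak is 2, at 11:15 (S, T).

2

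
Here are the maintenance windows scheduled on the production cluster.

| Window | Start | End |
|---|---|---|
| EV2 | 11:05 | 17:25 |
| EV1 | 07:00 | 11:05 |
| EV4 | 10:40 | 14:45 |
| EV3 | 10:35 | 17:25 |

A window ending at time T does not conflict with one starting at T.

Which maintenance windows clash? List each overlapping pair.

EV1 & EV3, EV1 & EV4, EV2 & EV3, EV2 & EV4, EV3 & EV4

Check each pair: they overlap iff neither finishes before the other starts.
Sorted by start: EV1, EV3, EV4, EV2.
EV3 starts before EV1 ends → EV1 and EV3 overlap.
EV4 starts before EV1 ends → EV1 and EV4 overlap.
EV2 starts exactly when EV1 ends (back-to-back, no overlap).
EV4 starts before EV3 ends → EV3 and EV4 overlap.
EV2 starts before EV3 ends → EV3 and EV2 overlap.
EV2 starts before EV4 ends → EV4 and EV2 overlap.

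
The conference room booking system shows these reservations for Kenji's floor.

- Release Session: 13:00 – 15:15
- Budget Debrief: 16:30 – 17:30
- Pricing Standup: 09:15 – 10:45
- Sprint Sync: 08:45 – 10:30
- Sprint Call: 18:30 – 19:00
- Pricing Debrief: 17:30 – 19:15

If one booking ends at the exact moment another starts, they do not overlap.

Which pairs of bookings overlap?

Pricing Debrief & Sprint Call, Pricing Standup & Sprint Sync

Sorted by start: Sprint Sync, Pricing Standup, Release Session, Budget Debrief, Pricing Debrief, Sprint Call.
Pricing Standup starts before Sprint Sync ends → Sprint Sync and Pricing Standup overlap.
Release Session starts after Sprint Sync ends; Sprint Sync is clear from here.
Release Session starts after Pricing Standup ends; Pricing Standup is clear from here.
Budget Debrief starts after Release Session ends; Release Session is clear from here.
Pricing Debrief starts exactly when Budget Debrief ends (back-to-back, no overlap); Budget Debrief is clear from here.
Sprint Call starts before Pricing Debrief ends → Pricing Debrief and Sprint Call overlap.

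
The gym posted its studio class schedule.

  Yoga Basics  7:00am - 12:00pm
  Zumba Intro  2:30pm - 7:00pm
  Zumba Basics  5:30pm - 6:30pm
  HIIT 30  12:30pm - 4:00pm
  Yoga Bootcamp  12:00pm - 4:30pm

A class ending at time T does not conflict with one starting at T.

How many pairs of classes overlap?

4

Two intervals overlap when each starts before the other ends.
Sorted by start: Yoga Basics, Yoga Bootcamp, HIIT 30, Zumba Intro, Zumba Basics.
Yoga Bootcamp starts exactly when Yoga Basics ends (back-to-back, no overlap) — done with Yoga Basics.
HIIT 30 starts before Yoga Bootcamp ends → Yoga Bootcamp and HIIT 30 overlap.
Zumba Intro starts before Yoga Bootcamp ends → Yoga Bootcamp and Zumba Intro overlap.
Zumba Basics starts after Yoga Bootcamp ends.
Zumba Intro starts before HIIT 30 ends → HIIT 30 and Zumba Intro overlap.
Zumba Basics starts after HIIT 30 ends.
Zumba Basics starts before Zumba Intro ends → Zumba Intro and Zumba Basics overlap.
Overlapping pairs: HIIT 30 & Yoga Bootcamp, HIIT 30 & Zumba Intro, Yoga Bootcamp & Zumba Intro, Zumba Basics & Zumba Intro — 4 in total.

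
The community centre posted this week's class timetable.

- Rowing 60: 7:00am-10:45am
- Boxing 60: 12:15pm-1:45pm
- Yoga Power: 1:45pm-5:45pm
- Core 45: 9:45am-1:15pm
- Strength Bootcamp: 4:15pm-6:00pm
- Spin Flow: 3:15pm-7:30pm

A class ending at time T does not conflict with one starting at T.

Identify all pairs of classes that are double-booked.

Two intervals overlap when each starts before the other ends.
Sorted by start: Rowing 60, Core 45, Boxing 60, Yoga Power, Spin Flow, Strength Bootcamp.
Core 45 starts before Rowing 60 ends → Rowing 60 and Core 45 overlap.
Boxing 60 starts after Rowing 60 ends; Rowing 60 is clear from here.
Boxing 60 starts before Core 45 ends → Core 45 and Boxing 60 overlap.
Yoga Power starts after Core 45 ends; Core 45 is clear from here.
Yoga Power starts exactly when Boxing 60 ends (back-to-back, no overlap); Boxing 60 is clear from here.
Spin Flow starts before Yoga Power ends → Yoga Power and Spin Flow overlap.
Strength Bootcamp starts before Yoga Power ends → Yoga Power and Strength Bootcamp overlap.
Strength Bootcamp starts before Spin Flow ends → Spin Flow and Strength Bootcamp overlap.

Boxing 60 & Core 45, Core 45 & Rowing 60, Spin Flow & Strength Bootcamp, Spin Flow & Yoga Power, Strength Bootcamp & Yoga Power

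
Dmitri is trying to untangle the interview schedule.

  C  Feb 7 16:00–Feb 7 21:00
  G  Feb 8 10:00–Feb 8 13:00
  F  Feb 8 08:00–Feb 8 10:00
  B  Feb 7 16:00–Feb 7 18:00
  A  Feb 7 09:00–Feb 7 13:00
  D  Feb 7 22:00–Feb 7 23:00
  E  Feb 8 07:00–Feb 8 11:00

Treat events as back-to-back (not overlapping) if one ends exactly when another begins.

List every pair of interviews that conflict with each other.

Sorted by start: A, B, C, D, E, F, G.
B starts after A ends, so nothing later overlaps A either.
C starts before B ends → B and C overlap.
D starts after B ends, so nothing later overlaps B either.
D starts after C ends, so nothing later overlaps C either.
E starts after D ends, so nothing later overlaps D either.
F starts before E ends → E and F overlap.
G starts before E ends → E and G overlap.
G starts exactly when F ends (back-to-back, no overlap).

B & C, E & F, E & G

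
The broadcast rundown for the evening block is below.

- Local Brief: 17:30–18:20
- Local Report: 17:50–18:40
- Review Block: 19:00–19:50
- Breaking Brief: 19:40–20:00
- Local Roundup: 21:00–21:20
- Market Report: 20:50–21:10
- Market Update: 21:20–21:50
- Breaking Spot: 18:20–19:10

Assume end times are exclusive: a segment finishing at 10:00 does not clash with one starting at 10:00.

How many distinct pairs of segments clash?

5

Sorted by start: Local Brief, Local Report, Breaking Spot, Review Block, Breaking Brief, Market Report, Local Roundup, Market Update.
Local Report starts before Local Brief ends → Local Brief and Local Report overlap.
Breaking Spot starts exactly when Local Brief ends (back-to-back, no overlap), so nothing later overlaps Local Brief either.
Breaking Spot starts before Local Report ends → Local Report and Breaking Spot overlap.
Review Block starts after Local Report ends, so nothing later overlaps Local Report either.
Review Block starts before Breaking Spot ends → Breaking Spot and Review Block overlap.
Breaking Brief starts after Breaking Spot ends, so nothing later overlaps Breaking Spot either.
Breaking Brief starts before Review Block ends → Review Block and Breaking Brief overlap.
Market Report starts after Review Block ends, so nothing later overlaps Review Block either.
Market Report starts after Breaking Brief ends, so nothing later overlaps Breaking Brief either.
Local Roundup starts before Market Report ends → Market Report and Local Roundup overlap.
Market Update starts after Market Report ends.
Market Update starts exactly when Local Roundup ends (back-to-back, no overlap).
Overlapping pairs: Breaking Brief & Review Block, Breaking Spot & Local Report, Breaking Spot & Review Block, Local Brief & Local Report, Local Roundup & Market Report — 5 in total.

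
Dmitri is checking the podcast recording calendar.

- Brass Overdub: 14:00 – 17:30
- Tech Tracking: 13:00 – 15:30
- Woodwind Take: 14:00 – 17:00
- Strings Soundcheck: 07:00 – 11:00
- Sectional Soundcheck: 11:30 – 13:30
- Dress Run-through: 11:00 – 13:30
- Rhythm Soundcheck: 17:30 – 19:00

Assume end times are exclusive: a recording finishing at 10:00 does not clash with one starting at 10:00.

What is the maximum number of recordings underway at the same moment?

3

Sort all start/end points and keep a running count:
07:00 start Strings Soundcheck → 1
11:00 end Strings Soundcheck → 0
11:00 start Dress Run-through → 1
11:30 start Sectional Soundcheck → 2
13:00 start Tech Tracking → 3
13:30 end Dress Run-through → 2
13:30 end Sectional Soundcheck → 1
14:00 start Brass Overdub → 2
14:00 start Woodwind Take → 3
15:30 end Tech Tracking → 2
17:00 end Woodwind Take → 1
17:30 end Brass Overdub → 0
17:30 start Rhythm Soundcheck → 1
19:00 end Rhythm Soundcheck → 0
Peak is 3, at 13:00 (Dress Run-through, Sectional Soundcheck, Tech Tracking).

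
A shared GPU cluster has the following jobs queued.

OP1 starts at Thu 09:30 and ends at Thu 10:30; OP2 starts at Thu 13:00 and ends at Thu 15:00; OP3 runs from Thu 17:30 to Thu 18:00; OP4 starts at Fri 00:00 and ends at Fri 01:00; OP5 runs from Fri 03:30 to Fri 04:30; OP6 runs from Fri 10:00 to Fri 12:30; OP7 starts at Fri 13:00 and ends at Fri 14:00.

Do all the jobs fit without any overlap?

Yes

Sorted by start: OP1, OP2, OP3, OP4, OP5, OP6, OP7.
OP2 starts after OP1 ends, so OP1 has no further overlaps.
OP3 starts after OP2 ends, so OP2 has no further overlaps.
OP4 starts after OP3 ends, so OP3 has no further overlaps.
OP5 starts after OP4 ends, so OP4 has no further overlaps.
OP6 starts after OP5 ends, so OP5 has no further overlaps.
OP7 starts after OP6 ends.
Every pair is clear; the schedule has no overlaps.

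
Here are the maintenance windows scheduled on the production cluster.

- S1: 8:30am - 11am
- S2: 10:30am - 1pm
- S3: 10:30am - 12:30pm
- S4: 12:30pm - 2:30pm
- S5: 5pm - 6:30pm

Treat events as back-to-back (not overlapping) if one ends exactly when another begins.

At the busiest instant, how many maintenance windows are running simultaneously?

Sweep the timeline, counting +1 at each start and −1 at each end (ends before starts at a tie):
8:30am start S1 → 1
10:30am start S2 → 2
10:30am start S3 → 3
11am end S1 → 2
12:30pm end S3 → 1
12:30pm start S4 → 2
1pm end S2 → 1
2:30pm end S4 → 0
5pm start S5 → 1
6:30pm end S5 → 0
Peak is 3, at 10:30am (S1, S2, S3).

3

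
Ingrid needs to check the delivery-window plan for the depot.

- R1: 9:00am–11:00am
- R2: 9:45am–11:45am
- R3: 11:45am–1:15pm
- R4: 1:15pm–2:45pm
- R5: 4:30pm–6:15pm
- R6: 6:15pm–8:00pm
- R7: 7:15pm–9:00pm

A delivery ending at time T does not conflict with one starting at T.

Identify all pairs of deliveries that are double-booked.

R1 & R2, R6 & R7

Sorted by start: R1, R2, R3, R4, R5, R6, R7.
R2 starts before R1 ends → R1 and R2 overlap.
R3 starts after R1 ends, so nothing later overlaps R1 either.
R3 starts exactly when R2 ends (back-to-back, no overlap), so nothing later overlaps R2 either.
R4 starts exactly when R3 ends (back-to-back, no overlap), so nothing later overlaps R3 either.
R5 starts after R4 ends, so nothing later overlaps R4 either.
R6 starts exactly when R5 ends (back-to-back, no overlap), so nothing later overlaps R5 either.
R7 starts before R6 ends → R6 and R7 overlap.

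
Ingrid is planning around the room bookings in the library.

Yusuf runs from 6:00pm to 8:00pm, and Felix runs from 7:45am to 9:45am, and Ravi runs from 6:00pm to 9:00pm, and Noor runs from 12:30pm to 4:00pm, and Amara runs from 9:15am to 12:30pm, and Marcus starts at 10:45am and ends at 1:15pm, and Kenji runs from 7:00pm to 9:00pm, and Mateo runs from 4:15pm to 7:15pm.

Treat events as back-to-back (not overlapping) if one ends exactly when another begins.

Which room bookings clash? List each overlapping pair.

Amara & Felix, Amara & Marcus, Kenji & Mateo, Kenji & Ravi, Kenji & Yusuf, Marcus & Noor, Mateo & Ravi, Mateo & Yusuf, Ravi & Yusuf

Sorted by start: Felix, Amara, Marcus, Noor, Mateo, Yusuf, Ravi, Kenji.
Amara starts before Felix ends → Felix and Amara overlap.
Marcus starts after Felix ends, so nothing later overlaps Felix either.
Marcus starts before Amara ends → Amara and Marcus overlap.
Noor starts exactly when Amara ends (back-to-back, no overlap), so nothing later overlaps Amara either.
Noor starts before Marcus ends → Marcus and Noor overlap.
Mateo starts after Marcus ends, so nothing later overlaps Marcus either.
Mateo starts after Noor ends, so nothing later overlaps Noor either.
Yusuf starts before Mateo ends → Mateo and Yusuf overlap.
Ravi starts before Mateo ends → Mateo and Ravi overlap.
Kenji starts before Mateo ends → Mateo and Kenji overlap.
Ravi starts before Yusuf ends → Yusuf and Ravi overlap.
Kenji starts before Yusuf ends → Yusuf and Kenji overlap.
Kenji starts before Ravi ends → Ravi and Kenji overlap.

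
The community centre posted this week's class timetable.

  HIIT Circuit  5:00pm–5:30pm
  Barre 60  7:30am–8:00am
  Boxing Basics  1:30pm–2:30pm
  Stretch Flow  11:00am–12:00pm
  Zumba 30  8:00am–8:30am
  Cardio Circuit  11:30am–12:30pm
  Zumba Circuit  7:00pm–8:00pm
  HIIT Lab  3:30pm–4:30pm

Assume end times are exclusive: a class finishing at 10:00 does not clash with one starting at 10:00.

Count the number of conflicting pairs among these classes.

Sorted by start: Barre 60, Zumba 30, Stretch Flow, Cardio Circuit, Boxing Basics, HIIT Lab, HIIT Circuit, Zumba Circuit.
Zumba 30 starts exactly when Barre 60 ends (back-to-back, no overlap), so Barre 60 has no further overlaps.
Stretch Flow starts after Zumba 30 ends, so Zumba 30 has no further overlaps.
Cardio Circuit starts before Stretch Flow ends → Stretch Flow and Cardio Circuit overlap.
Boxing Basics starts after Stretch Flow ends, so Stretch Flow has no further overlaps.
Boxing Basics starts after Cardio Circuit ends, so Cardio Circuit has no further overlaps.
HIIT Lab starts after Boxing Basics ends, so Boxing Basics has no further overlaps.
HIIT Circuit starts after HIIT Lab ends, so HIIT Lab has no further overlaps.
Zumba Circuit starts after HIIT Circuit ends.
Overlapping pairs: Cardio Circuit & Stretch Flow — 1 in total.

1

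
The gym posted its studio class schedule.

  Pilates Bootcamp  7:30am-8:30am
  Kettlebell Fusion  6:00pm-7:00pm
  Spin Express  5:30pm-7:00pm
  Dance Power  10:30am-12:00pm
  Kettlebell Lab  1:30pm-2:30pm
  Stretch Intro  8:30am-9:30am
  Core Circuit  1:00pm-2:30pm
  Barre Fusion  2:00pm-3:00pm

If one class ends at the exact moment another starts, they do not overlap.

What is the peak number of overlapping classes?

3

Sweep the timeline, counting +1 at each start and −1 at each end (ends before starts at a tie):
7:30am start Pilates Bootcamp → 1
8:30am end Pilates Bootcamp → 0
8:30am start Stretch Intro → 1
9:30am end Stretch Intro → 0
10:30am start Dance Power → 1
12:00pm end Dance Power → 0
1:00pm start Core Circuit → 1
1:30pm start Kettlebell Lab → 2
2:00pm start Barre Fusion → 3
2:30pm end Core Circuit → 2
2:30pm end Kettlebell Lab → 1
3:00pm end Barre Fusion → 0
5:30pm start Spin Express → 1
6:00pm start Kettlebell Fusion → 2
7:00pm end Kettlebell Fusion → 1
7:00pm end Spin Express → 0
Peak is 3, at 2:00pm (Barre Fusion, Core Circuit, Kettlebell Lab).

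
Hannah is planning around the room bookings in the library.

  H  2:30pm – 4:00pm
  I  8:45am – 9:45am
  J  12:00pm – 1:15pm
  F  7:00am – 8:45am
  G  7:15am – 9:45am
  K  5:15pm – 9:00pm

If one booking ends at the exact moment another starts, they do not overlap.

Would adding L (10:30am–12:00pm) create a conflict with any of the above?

F: ends 8:45am at or before L starts 10:30am → clear.
G: ends 9:45am at or before L starts 10:30am → clear.
I: ends 9:45am at or before L starts 10:30am → clear.
J: starts 12:00pm at or after L ends 12:00pm → clear.
H: starts 2:30pm at or after L ends 12:00pm → clear.
K: starts 5:15pm at or after L ends 12:00pm → clear.

No — it doesn't clash with anything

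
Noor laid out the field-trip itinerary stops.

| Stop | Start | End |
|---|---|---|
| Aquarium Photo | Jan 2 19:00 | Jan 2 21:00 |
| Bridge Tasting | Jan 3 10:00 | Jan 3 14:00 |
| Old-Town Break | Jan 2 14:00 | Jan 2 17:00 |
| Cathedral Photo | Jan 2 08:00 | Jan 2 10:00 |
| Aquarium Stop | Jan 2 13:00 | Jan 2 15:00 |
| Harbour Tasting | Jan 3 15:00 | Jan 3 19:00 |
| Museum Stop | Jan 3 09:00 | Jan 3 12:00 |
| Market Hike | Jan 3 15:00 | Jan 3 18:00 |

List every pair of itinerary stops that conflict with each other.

Two intervals overlap when each starts before the other ends.
Sorted by start: Cathedral Photo, Aquarium Stop, Old-Town Break, Aquarium Photo, Museum Stop, Bridge Tasting, Market Hike, Harbour Tasting.
Aquarium Stop starts after Cathedral Photo ends, so nothing later overlaps Cathedral Photo either.
Old-Town Break starts before Aquarium Stop ends → Aquarium Stop and Old-Town Break overlap.
Aquarium Photo starts after Aquarium Stop ends, so nothing later overlaps Aquarium Stop either.
Aquarium Photo starts after Old-Town Break ends, so nothing later overlaps Old-Town Break either.
Museum Stop starts after Aquarium Photo ends, so nothing later overlaps Aquarium Photo either.
Bridge Tasting starts before Museum Stop ends → Museum Stop and Bridge Tasting overlap.
Market Hike starts after Museum Stop ends, so nothing later overlaps Museum Stop either.
Market Hike starts after Bridge Tasting ends, so nothing later overlaps Bridge Tasting either.
Harbour Tasting starts before Market Hike ends → Market Hike and Harbour Tasting overlap.

Aquarium Stop & Old-Town Break, Bridge Tasting & Museum Stop, Harbour Tasting & Market Hike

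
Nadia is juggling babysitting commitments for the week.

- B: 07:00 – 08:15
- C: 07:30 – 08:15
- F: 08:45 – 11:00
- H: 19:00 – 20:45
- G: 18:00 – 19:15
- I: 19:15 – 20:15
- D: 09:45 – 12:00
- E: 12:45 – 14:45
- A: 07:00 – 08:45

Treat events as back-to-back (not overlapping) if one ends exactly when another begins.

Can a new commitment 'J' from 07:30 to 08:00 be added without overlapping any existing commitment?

No — it overlaps A, B, C

A: starts 07:00 before J ends 08:00, and ends 08:45 after J starts 07:30 → overlap.
B: starts 07:00 before J ends 08:00, and ends 08:15 after J starts 07:30 → overlap.
C: starts 07:30 before J ends 08:00, and ends 08:15 after J starts 07:30 → overlap.
F: starts 08:45 at or after J ends 08:00 → clear.
D: starts 09:45 at or after J ends 08:00 → clear.
E: starts 12:45 at or after J ends 08:00 → clear.
G: starts 18:00 at or after J ends 08:00 → clear.
H: starts 19:00 at or after J ends 08:00 → clear.
I: starts 19:15 at or after J ends 08:00 → clear.
J overlaps A, B, C.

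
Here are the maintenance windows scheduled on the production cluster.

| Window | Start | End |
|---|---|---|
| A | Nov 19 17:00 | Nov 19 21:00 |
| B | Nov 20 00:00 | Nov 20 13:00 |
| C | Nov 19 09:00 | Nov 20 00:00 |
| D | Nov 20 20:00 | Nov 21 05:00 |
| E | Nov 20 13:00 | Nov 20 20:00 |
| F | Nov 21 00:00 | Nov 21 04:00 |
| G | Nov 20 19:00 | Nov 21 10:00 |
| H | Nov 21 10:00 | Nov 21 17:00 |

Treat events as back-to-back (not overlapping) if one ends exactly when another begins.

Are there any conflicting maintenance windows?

Yes

Two intervals overlap when each starts before the other ends.
Sorted by start: C, A, B, E, G, D, F, H.
A starts before C ends → C and A overlap.
That's a conflict, so the schedule is not conflict-free.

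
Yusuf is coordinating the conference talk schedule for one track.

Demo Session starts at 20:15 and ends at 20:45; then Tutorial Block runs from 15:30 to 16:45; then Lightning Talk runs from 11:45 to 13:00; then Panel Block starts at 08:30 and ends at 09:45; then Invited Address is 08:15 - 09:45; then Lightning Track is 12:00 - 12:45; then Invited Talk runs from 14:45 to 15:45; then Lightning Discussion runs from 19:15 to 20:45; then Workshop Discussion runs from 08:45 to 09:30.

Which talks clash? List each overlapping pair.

Demo Session & Lightning Discussion, Invited Address & Panel Block, Invited Address & Workshop Discussion, Invited Talk & Tutorial Block, Lightning Talk & Lightning Track, Panel Block & Workshop Discussion

Two intervals overlap when each starts before the other ends.
Sorted by start: Invited Address, Panel Block, Workshop Discussion, Lightning Talk, Lightning Track, Invited Talk, Tutorial Block, Lightning Discussion, Demo Session.
Panel Block starts before Invited Address ends → Invited Address and Panel Block overlap.
Workshop Discussion starts before Invited Address ends → Invited Address and Workshop Discussion overlap.
Lightning Talk starts after Invited Address ends — done with Invited Address.
Workshop Discussion starts before Panel Block ends → Panel Block and Workshop Discussion overlap.
Lightning Talk starts after Panel Block ends — done with Panel Block.
Lightning Talk starts after Workshop Discussion ends — done with Workshop Discussion.
Lightning Track starts before Lightning Talk ends → Lightning Talk and Lightning Track overlap.
Invited Talk starts after Lightning Talk ends — done with Lightning Talk.
Invited Talk starts after Lightning Track ends — done with Lightning Track.
Tutorial Block starts before Invited Talk ends → Invited Talk and Tutorial Block overlap.
Lightning Discussion starts after Invited Talk ends — done with Invited Talk.
Lightning Discussion starts after Tutorial Block ends — done with Tutorial Block.
Demo Session starts before Lightning Discussion ends → Lightning Discussion and Demo Session overlap.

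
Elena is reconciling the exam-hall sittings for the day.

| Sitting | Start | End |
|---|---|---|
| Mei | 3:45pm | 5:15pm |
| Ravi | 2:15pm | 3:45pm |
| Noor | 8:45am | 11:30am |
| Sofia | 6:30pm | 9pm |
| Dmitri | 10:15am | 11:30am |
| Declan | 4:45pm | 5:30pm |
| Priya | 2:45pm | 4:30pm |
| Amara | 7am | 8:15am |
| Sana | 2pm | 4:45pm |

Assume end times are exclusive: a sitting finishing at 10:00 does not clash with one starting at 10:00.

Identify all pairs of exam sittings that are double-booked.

Declan & Mei, Dmitri & Noor, Mei & Priya, Mei & Sana, Priya & Ravi, Priya & Sana, Ravi & Sana

Sorted by start: Amara, Noor, Dmitri, Sana, Ravi, Priya, Mei, Declan, Sofia.
Noor starts after Amara ends, so Amara has no further overlaps.
Dmitri starts before Noor ends → Noor and Dmitri overlap.
Sana starts after Noor ends, so Noor has no further overlaps.
Sana starts after Dmitri ends, so Dmitri has no further overlaps.
Ravi starts before Sana ends → Sana and Ravi overlap.
Priya starts before Sana ends → Sana and Priya overlap.
Mei starts before Sana ends → Sana and Mei overlap.
Declan starts exactly when Sana ends (back-to-back, no overlap), so Sana has no further overlaps.
Priya starts before Ravi ends → Ravi and Priya overlap.
Mei starts exactly when Ravi ends (back-to-back, no overlap), so Ravi has no further overlaps.
Mei starts before Priya ends → Priya and Mei overlap.
Declan starts after Priya ends, so Priya has no further overlaps.
Declan starts before Mei ends → Mei and Declan overlap.
Sofia starts after Mei ends.
Sofia starts after Declan ends.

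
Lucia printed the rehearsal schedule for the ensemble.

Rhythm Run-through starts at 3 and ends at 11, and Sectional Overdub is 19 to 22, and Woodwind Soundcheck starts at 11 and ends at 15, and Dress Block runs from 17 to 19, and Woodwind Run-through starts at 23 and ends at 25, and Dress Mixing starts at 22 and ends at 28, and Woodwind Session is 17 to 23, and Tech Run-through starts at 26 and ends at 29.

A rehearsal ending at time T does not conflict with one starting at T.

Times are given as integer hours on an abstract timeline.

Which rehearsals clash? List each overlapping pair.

Dress Block & Woodwind Session, Dress Mixing & Tech Run-through, Dress Mixing & Woodwind Run-through, Dress Mixing & Woodwind Session, Sectional Overdub & Woodwind Session

Sorted by start: Rhythm Run-through, Woodwind Soundcheck, Dress Block, Woodwind Session, Sectional Overdub, Dress Mixing, Woodwind Run-through, Tech Run-through.
Woodwind Soundcheck starts exactly when Rhythm Run-through ends (back-to-back, no overlap) — done with Rhythm Run-through.
Dress Block starts after Woodwind Soundcheck ends — done with Woodwind Soundcheck.
Woodwind Session starts before Dress Block ends → Dress Block and Woodwind Session overlap.
Sectional Overdub starts exactly when Dress Block ends (back-to-back, no overlap) — done with Dress Block.
Sectional Overdub starts before Woodwind Session ends → Woodwind Session and Sectional Overdub overlap.
Dress Mixing starts before Woodwind Session ends → Woodwind Session and Dress Mixing overlap.
Woodwind Run-through starts exactly when Woodwind Session ends (back-to-back, no overlap) — done with Woodwind Session.
Dress Mixing starts exactly when Sectional Overdub ends (back-to-back, no overlap) — done with Sectional Overdub.
Woodwind Run-through starts before Dress Mixing ends → Dress Mixing and Woodwind Run-through overlap.
Tech Run-through starts before Dress Mixing ends → Dress Mixing and Tech Run-through overlap.
Tech Run-through starts after Woodwind Run-through ends.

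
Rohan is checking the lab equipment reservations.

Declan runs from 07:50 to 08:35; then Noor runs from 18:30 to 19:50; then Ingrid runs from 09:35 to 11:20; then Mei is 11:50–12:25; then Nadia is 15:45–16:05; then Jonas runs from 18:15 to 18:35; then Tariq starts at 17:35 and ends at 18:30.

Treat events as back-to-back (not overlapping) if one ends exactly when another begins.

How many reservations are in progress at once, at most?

2

Walk through starts and ends in time order (an end at T is processed before a start at T):
07:50 start Declan → 1
08:35 end Declan → 0
09:35 start Ingrid → 1
11:20 end Ingrid → 0
11:50 start Mei → 1
12:25 end Mei → 0
15:45 start Nadia → 1
16:05 end Nadia → 0
17:35 start Tariq → 1
18:15 start Jonas → 2
18:30 end Tariq → 1
18:30 start Noor → 2
18:35 end Jonas → 1
19:50 end Noor → 0
Peak is 2, at 18:15 (Jonas, Tariq).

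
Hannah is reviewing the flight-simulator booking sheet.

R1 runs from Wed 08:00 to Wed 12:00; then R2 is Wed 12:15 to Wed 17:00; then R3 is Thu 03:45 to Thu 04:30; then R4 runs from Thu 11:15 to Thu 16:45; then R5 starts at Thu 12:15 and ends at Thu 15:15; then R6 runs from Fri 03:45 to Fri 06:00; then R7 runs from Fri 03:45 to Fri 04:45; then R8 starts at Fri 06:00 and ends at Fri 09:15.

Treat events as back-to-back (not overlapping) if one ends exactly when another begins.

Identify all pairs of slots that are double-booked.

R4 & R5, R6 & R7

Sorted by start: R1, R2, R3, R4, R5, R6, R7, R8.
R2 starts after R1 ends, so nothing later overlaps R1 either.
R3 starts after R2 ends, so nothing later overlaps R2 either.
R4 starts after R3 ends, so nothing later overlaps R3 either.
R5 starts before R4 ends → R4 and R5 overlap.
R6 starts after R4 ends, so nothing later overlaps R4 either.
R6 starts after R5 ends, so nothing later overlaps R5 either.
R7 starts before R6 ends → R6 and R7 overlap.
R8 starts exactly when R6 ends (back-to-back, no overlap).
R8 starts after R7 ends.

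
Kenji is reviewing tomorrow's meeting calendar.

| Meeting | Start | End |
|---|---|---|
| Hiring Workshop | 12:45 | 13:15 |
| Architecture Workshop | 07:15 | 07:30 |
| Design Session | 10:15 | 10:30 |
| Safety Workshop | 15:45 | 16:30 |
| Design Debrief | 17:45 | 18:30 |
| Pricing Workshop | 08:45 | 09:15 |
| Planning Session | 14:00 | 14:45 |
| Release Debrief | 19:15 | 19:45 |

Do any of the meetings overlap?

Sorted by start: Architecture Workshop, Pricing Workshop, Design Session, Hiring Workshop, Planning Session, Safety Workshop, Design Debrief, Release Debrief.
Pricing Workshop starts after Architecture Workshop ends, so Architecture Workshop has no further overlaps.
Design Session starts after Pricing Workshop ends, so Pricing Workshop has no further overlaps.
Hiring Workshop starts after Design Session ends, so Design Session has no further overlaps.
Planning Session starts after Hiring Workshop ends, so Hiring Workshop has no further overlaps.
Safety Workshop starts after Planning Session ends, so Planning Session has no further overlaps.
Design Debrief starts after Safety Workshop ends, so Safety Workshop has no further overlaps.
Release Debrief starts after Design Debrief ends.
Every pair is clear; the schedule has no overlaps.

No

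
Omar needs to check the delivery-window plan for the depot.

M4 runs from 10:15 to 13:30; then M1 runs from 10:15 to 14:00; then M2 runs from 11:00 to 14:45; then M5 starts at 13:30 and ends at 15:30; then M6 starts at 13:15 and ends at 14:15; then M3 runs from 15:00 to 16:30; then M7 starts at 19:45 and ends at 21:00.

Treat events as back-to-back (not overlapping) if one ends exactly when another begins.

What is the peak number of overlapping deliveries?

Walk through starts and ends in time order (an end at T is processed before a start at T):
10:15 start M1 → 1
10:15 start M4 → 2
11:00 start M2 → 3
13:15 start M6 → 4
13:30 end M4 → 3
13:30 start M5 → 4
14:00 end M1 → 3
14:15 end M6 → 2
14:45 end M2 → 1
15:00 start M3 → 2
15:30 end M5 → 1
16:30 end M3 → 0
19:45 start M7 → 1
21:00 end M7 → 0
Peak is 4, at 13:15 (M1, M2, M4, M6).

4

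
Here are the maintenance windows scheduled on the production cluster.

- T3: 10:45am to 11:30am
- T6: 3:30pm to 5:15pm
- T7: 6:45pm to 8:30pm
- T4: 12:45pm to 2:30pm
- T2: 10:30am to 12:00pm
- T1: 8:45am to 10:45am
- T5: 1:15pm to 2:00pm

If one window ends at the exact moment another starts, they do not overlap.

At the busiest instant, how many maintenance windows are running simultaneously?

2

Sweep the timeline, counting +1 at each start and −1 at each end (ends before starts at a tie):
8:45am start T1 → 1
10:30am start T2 → 2
10:45am end T1 → 1
10:45am start T3 → 2
11:30am end T3 → 1
12:00pm end T2 → 0
12:45pm start T4 → 1
1:15pm start T5 → 2
2:00pm end T5 → 1
2:30pm end T4 → 0
3:30pm start T6 → 1
5:15pm end T6 → 0
6:45pm start T7 → 1
8:30pm end T7 → 0
Peak is 2, at 10:30am (T1, T2).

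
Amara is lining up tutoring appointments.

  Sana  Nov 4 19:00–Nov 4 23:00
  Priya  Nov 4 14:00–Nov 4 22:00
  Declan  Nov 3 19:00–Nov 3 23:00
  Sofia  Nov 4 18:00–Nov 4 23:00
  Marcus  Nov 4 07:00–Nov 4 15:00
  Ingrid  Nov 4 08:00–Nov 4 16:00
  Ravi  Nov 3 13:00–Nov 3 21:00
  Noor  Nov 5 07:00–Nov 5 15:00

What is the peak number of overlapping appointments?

Sort all start/end points and keep a running count:
Nov 3 13:00 start Ravi → 1
Nov 3 19:00 start Declan → 2
Nov 3 21:00 end Ravi → 1
Nov 3 23:00 end Declan → 0
Nov 4 07:00 start Marcus → 1
Nov 4 08:00 start Ingrid → 2
Nov 4 14:00 start Priya → 3
Nov 4 15:00 end Marcus → 2
Nov 4 16:00 end Ingrid → 1
Nov 4 18:00 start Sofia → 2
Nov 4 19:00 start Sana → 3
Nov 4 22:00 end Priya → 2
Nov 4 23:00 end Sana → 1
Nov 4 23:00 end Sofia → 0
Nov 5 07:00 start Noor → 1
Nov 5 15:00 end Noor → 0
Peak is 3, at Nov 4 14:00 (Ingrid, Marcus, Priya).

3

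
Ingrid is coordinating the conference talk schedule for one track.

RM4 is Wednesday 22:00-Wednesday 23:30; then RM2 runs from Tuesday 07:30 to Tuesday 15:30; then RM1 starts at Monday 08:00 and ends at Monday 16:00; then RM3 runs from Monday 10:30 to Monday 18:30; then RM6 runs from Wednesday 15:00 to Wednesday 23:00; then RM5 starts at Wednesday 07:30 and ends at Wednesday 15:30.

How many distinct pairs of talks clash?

Sorted by start: RM1, RM3, RM2, RM5, RM6, RM4.
RM3 starts before RM1 ends → RM1 and RM3 overlap.
RM2 starts after RM1 ends; RM1 is clear from here.
RM2 starts after RM3 ends; RM3 is clear from here.
RM5 starts after RM2 ends; RM2 is clear from here.
RM6 starts before RM5 ends → RM5 and RM6 overlap.
RM4 starts after RM5 ends.
RM4 starts before RM6 ends → RM6 and RM4 overlap.
Overlapping pairs: RM1 & RM3, RM4 & RM6, RM5 & RM6 — 3 in total.

3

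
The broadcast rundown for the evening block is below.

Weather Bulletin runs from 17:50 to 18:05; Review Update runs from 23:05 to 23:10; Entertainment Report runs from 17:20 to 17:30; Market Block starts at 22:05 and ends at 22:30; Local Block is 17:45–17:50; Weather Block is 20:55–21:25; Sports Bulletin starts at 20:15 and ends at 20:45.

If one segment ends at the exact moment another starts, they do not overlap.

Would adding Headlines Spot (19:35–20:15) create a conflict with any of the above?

Entertainment Report: ends 17:30 at or before Headlines Spot starts 19:35 → clear.
Local Block: ends 17:50 at or before Headlines Spot starts 19:35 → clear.
Weather Bulletin: ends 18:05 at or before Headlines Spot starts 19:35 → clear.
Sports Bulletin: starts 20:15 at or after Headlines Spot ends 20:15 → clear.
Weather Block: starts 20:55 at or after Headlines Spot ends 20:15 → clear.
Market Block: starts 22:05 at or after Headlines Spot ends 20:15 → clear.
Review Update: starts 23:05 at or after Headlines Spot ends 20:15 → clear.

No — it doesn't clash with anything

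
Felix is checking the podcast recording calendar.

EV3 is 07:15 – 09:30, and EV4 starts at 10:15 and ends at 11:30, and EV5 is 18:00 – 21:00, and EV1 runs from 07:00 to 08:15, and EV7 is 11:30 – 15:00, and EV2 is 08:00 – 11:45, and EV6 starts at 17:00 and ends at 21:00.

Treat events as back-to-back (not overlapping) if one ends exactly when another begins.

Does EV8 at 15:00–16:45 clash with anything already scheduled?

No — it doesn't clash with anything

EV1: ends 08:15 at or before EV8 starts 15:00 → clear.
EV3: ends 09:30 at or before EV8 starts 15:00 → clear.
EV2: ends 11:45 at or before EV8 starts 15:00 → clear.
EV4: ends 11:30 at or before EV8 starts 15:00 → clear.
EV7: ends 15:00 at or before EV8 starts 15:00 → clear.
EV6: starts 17:00 at or after EV8 ends 16:45 → clear.
EV5: starts 18:00 at or after EV8 ends 16:45 → clear.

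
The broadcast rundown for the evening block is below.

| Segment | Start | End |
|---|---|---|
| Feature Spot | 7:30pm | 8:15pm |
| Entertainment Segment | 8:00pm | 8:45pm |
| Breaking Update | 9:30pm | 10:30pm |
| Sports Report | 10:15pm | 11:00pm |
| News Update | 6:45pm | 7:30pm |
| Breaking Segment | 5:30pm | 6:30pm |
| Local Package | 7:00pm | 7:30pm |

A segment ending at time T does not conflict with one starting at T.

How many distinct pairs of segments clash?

3

Check each pair: they overlap iff neither finishes before the other starts.
Sorted by start: Breaking Segment, News Update, Local Package, Feature Spot, Entertainment Segment, Breaking Update, Sports Report.
News Update starts after Breaking Segment ends; Breaking Segment is clear from here.
Local Package starts before News Update ends → News Update and Local Package overlap.
Feature Spot starts exactly when News Update ends (back-to-back, no overlap); News Update is clear from here.
Feature Spot starts exactly when Local Package ends (back-to-back, no overlap); Local Package is clear from here.
Entertainment Segment starts before Feature Spot ends → Feature Spot and Entertainment Segment overlap.
Breaking Update starts after Feature Spot ends; Feature Spot is clear from here.
Breaking Update starts after Entertainment Segment ends; Entertainment Segment is clear from here.
Sports Report starts before Breaking Update ends → Breaking Update and Sports Report overlap.
Overlapping pairs: Breaking Update & Sports Report, Entertainment Segment & Feature Spot, Local Package & News Update — 3 in total.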